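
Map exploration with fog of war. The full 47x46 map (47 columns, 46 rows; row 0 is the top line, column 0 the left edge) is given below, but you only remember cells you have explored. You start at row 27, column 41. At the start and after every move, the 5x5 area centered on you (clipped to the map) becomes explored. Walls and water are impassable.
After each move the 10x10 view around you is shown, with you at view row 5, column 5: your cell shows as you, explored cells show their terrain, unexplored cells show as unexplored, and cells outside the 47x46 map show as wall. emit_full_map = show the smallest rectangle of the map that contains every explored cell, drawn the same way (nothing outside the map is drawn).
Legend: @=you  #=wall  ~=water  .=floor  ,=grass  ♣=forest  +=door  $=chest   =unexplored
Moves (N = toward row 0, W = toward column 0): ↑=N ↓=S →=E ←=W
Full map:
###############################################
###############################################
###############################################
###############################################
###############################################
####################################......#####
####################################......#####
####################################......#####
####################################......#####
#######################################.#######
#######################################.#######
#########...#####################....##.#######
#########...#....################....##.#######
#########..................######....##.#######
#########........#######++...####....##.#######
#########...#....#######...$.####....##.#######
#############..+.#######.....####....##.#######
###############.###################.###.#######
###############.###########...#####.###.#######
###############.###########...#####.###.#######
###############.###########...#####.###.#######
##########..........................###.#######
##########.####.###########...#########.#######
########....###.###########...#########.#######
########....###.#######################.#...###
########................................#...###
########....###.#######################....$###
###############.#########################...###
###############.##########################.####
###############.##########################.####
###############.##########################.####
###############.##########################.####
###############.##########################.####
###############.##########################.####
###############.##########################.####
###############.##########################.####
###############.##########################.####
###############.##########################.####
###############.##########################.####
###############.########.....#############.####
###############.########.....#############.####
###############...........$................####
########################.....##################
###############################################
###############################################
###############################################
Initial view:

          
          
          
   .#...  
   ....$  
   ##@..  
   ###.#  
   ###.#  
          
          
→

          
          
          
  .#...#  
  ....$#  
  ##.@.#  
  ###.##  
  ###.##  
          
          

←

          
          
          
   .#...# 
   ....$# 
   ##@..# 
   ###.## 
   ###.## 
          
          

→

          
          
          
  .#...#  
  ....$#  
  ##.@.#  
  ###.##  
  ###.##  
          
          

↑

          
          
          
   #...#  
  .#...#  
  ...@$#  
  ##...#  
  ###.##  
  ###.##  
          

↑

          
          
          
   #####  
   #...#  
  .#.@.#  
  ....$#  
  ##...#  
  ###.##  
  ###.##  

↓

          
          
   #####  
   #...#  
  .#...#  
  ...@$#  
  ##...#  
  ###.##  
  ###.##  
          

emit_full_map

 #####
 #...#
.#...#
...@$#
##...#
###.##
###.##

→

         #
         #
  #####  #
  #...## #
 .#...## #
 ....@## #
 ##...## #
 ###.### #
 ###.##  #
         #

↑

         #
         #
         #
  ###### #
  #...## #
 .#..@## #
 ....$## #
 ##...## #
 ###.### #
 ###.##  #

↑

         #
         #
         #
   ##### #
  ###### #
  #..@## #
 .#...## #
 ....$## #
 ##...## #
 ###.### #

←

          
          
          
   ###### 
   ###### 
   #.@.## 
  .#...## 
  ....$## 
  ##...## 
  ###.### 

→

         #
         #
         #
  ###### #
  ###### #
  #..@## #
 .#...## #
 ....$## #
 ##...## #
 ###.### #

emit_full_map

 ######
 ######
 #..@##
.#...##
....$##
##...##
###.###
###.## 

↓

         #
         #
  ###### #
  ###### #
  #...## #
 .#..@## #
 ....$## #
 ##...## #
 ###.### #
 ###.##  #

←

          
          
   ###### 
   ###### 
   #...## 
  .#.@.## 
  ....$## 
  ##...## 
  ###.### 
  ###.##  

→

         #
         #
  ###### #
  ###### #
  #...## #
 .#..@## #
 ....$## #
 ##...## #
 ###.### #
 ###.##  #

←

          
          
   ###### 
   ###### 
   #...## 
  .#.@.## 
  ....$## 
  ##...## 
  ###.### 
  ###.##  


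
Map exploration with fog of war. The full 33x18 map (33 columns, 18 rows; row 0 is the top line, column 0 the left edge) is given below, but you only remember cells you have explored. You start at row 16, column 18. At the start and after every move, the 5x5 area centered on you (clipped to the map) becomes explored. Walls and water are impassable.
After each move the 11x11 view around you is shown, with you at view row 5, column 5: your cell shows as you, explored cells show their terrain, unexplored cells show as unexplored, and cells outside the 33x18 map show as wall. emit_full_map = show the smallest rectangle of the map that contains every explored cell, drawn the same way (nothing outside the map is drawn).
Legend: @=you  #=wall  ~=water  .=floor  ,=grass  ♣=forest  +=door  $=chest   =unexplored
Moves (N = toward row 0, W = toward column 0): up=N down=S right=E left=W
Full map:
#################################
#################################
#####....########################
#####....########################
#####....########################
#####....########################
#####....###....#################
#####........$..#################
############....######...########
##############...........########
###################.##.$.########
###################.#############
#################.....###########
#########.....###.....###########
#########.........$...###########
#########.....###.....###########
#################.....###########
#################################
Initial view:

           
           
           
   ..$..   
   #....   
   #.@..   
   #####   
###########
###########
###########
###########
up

           
           
           
   #....   
   ..$..   
   #.@..   
   #....   
   #####   
###########
###########
###########

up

           
           
           
   #....   
   #....   
   ..@..   
   #....   
   #....   
   #####   
###########
###########

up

           
           
           
   ###.#   
   #....   
   #.@..   
   ..$..   
   #....   
   #....   
   #####   
###########

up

           
           
           
   ###.#   
   ###.#   
   #.@..   
   #....   
   ..$..   
   #....   
   #....   
   #####   

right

           
           
           
  ###.##   
  ###.##   
  #..@..   
  #.....   
  ..$...   
  #....    
  #....    
  #####    

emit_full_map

###.##
###.##
#..@..
#.....
..$...
#.... 
#.... 
##### 

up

           
           
           
   .....   
  ###.##   
  ###@##   
  #.....   
  #.....   
  ..$...   
  #....    
  #....    

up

           
           
           
   #####   
   .....   
  ###@##   
  ###.##   
  #.....   
  #.....   
  ..$...   
  #....    

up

           
           
           
   #####   
   #####   
   ..@..   
  ###.##   
  ###.##   
  #.....   
  #.....   
  ..$...   

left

           
           
           
   ######  
   ######  
   ..@...  
   ###.##  
   ###.##  
   #.....  
   #.....  
   ..$...  

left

           
           
           
   .###### 
   .###### 
   ..@.... 
   ####.## 
   ####.## 
    #..... 
    #..... 
    ..$... 

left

           
           
           
   ..######
   ..######
   ..@.....
   #####.##
   #####.##
     #.....
     #.....
     ..$...

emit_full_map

..######
..######
..@.....
#####.##
#####.##
  #.....
  #.....
  ..$...
  #.... 
  #.... 
  ##### 

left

           
           
           
   $..#####
   ...#####
   #.@.....
   ######.#
   ######.#
      #....
      #....
      ..$..

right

           
           
           
  $..######
  ...######
  #..@.....
  ######.##
  ######.##
     #.....
     #.....
     ..$...

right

           
           
           
 $..###### 
 ...###### 
 #...@.... 
 ######.## 
 ######.## 
    #..... 
    #..... 
    ..$... 

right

           
           
           
$..######  
...######  
#....@...  
######.##  
######.##  
   #.....  
   #.....  
   ..$...  

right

           
           
           
..######   
..######   
.....@..   
#####.##   
#####.##   
  #.....   
  #.....   
  ..$...   

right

           
           
           
.#######   
.######.   
.....@..   
####.##.   
####.###   
 #.....    
 #.....    
 ..$...    

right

           
           
           
########   
######..   
.....@..   
###.##.$   
###.####   
#.....     
#.....     
..$...     

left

           
           
           
.########  
.######..  
.....@...  
####.##.$  
####.####  
 #.....    
 #.....    
 ..$...    

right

           
           
           
########   
######..   
.....@..   
###.##.$   
###.####   
#.....     
#.....     
..$...     

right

           
           
           
########   
#####...   
.....@..   
##.##.$.   
##.#####   
.....      
.....      
.$...      

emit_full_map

$..#########
...######...
#........@..
######.##.$.
######.#####
   #.....   
   #.....   
   ..$...   
   #....    
   #....    
   #####    

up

           
           
           
   #####   
########   
#####@..   
........   
##.##.$.   
##.#####   
.....      
.....      

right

           
           
           
  ######   
########   
####.@.#   
.......#   
#.##.$.#   
#.#####    
....       
....       

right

           
           
           
 #######   
########   
###..@##   
......##   
.##.$.##   
.#####     
...        
...        

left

           
           
           
  #######  
#########  
####.@.##  
.......##  
#.##.$.##  
#.#####    
....       
....       

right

           
           
           
 #######   
########   
###..@##   
......##   
.##.$.##   
.#####     
...        
...        

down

           
           
 #######   
########   
###...##   
.....@##   
.##.$.##   
.#######   
...        
...        
...        

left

           
           
  #######  
#########  
####...##  
.....@.##  
#.##.$.##  
#.#######  
....       
....       
$...       

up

           
           
           
  #######  
#########  
####.@.##  
.......##  
#.##.$.##  
#.#######  
....       
....       

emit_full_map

       #######
$..###########
...######.@.##
#...........##
######.##.$.##
######.#######
   #.....     
   #.....     
   ..$...     
   #....      
   #....      
   #####      


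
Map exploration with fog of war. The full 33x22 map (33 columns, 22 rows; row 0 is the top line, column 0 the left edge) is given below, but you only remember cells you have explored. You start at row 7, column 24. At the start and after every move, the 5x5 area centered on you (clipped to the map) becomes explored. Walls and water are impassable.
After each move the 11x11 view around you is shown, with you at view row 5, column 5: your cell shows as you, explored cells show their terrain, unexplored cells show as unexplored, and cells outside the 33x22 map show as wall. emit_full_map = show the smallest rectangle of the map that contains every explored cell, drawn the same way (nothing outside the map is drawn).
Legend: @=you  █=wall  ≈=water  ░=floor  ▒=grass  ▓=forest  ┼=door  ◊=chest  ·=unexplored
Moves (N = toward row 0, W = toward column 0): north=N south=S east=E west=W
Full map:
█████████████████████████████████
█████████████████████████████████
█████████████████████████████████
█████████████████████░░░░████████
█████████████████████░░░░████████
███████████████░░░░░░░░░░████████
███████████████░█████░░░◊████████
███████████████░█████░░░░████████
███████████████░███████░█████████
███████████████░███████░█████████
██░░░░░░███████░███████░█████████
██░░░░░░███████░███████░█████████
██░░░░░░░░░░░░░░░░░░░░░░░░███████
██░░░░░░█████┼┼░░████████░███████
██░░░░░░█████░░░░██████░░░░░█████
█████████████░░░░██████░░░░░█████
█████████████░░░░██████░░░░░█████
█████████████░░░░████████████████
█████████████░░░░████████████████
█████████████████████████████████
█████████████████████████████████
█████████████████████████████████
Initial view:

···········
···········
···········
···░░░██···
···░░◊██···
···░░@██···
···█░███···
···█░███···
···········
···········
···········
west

···········
···········
···········
···░░░░██··
···░░░◊██··
···░░@░██··
···██░███··
···██░███··
···········
···········
···········

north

···········
···········
···········
···░░░░█···
···░░░░██··
···░░@◊██··
···░░░░██··
···██░███··
···██░███··
···········
···········

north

···········
···········
···········
···░░░░█···
···░░░░█···
···░░@░██··
···░░░◊██··
···░░░░██··
···██░███··
···██░███··
···········

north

███████████
···········
···········
···█████···
···░░░░█···
···░░@░█···
···░░░░██··
···░░░◊██··
···░░░░██··
···██░███··
···██░███··

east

███████████
···········
···········
··██████···
··░░░░██···
··░░░@██···
··░░░░██···
··░░░◊██···
··░░░░██···
··██░███···
··██░███···

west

███████████
···········
···········
···██████··
···░░░░██··
···░░@░██··
···░░░░██··
···░░░◊██··
···░░░░██··
···██░███··
···██░███··

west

███████████
···········
···········
···███████·
···█░░░░██·
···█░@░░██·
···░░░░░██·
···█░░░◊██·
····░░░░██·
····██░███·
····██░███·

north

███████████
███████████
···········
···█████···
···███████·
···█░@░░██·
···█░░░░██·
···░░░░░██·
···█░░░◊██·
····░░░░██·
····██░███·

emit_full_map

█████··
███████
█░@░░██
█░░░░██
░░░░░██
█░░░◊██
·░░░░██
·██░███
·██░███

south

███████████
···········
···█████···
···███████·
···█░░░░██·
···█░@░░██·
···░░░░░██·
···█░░░◊██·
····░░░░██·
····██░███·
····██░███·

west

███████████
···········
····█████··
···████████
···██░░░░██
···██@░░░██
···░░░░░░██
···██░░░◊██
·····░░░░██
·····██░███
·····██░███

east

███████████
···········
···█████···
··████████·
··██░░░░██·
··██░@░░██·
··░░░░░░██·
··██░░░◊██·
····░░░░██·
····██░███·
····██░███·

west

███████████
···········
····█████··
···████████
···██░░░░██
···██@░░░██
···░░░░░░██
···██░░░◊██
·····░░░░██
·····██░███
·····██░███

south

···········
····█████··
···████████
···██░░░░██
···██░░░░██
···░░@░░░██
···██░░░◊██
···██░░░░██
·····██░███
·····██░███
···········

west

···········
·····█████·
····███████
···███░░░░█
···███░░░░█
···░░@░░░░█
···███░░░◊█
···███░░░░█
······██░██
······██░██
···········

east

···········
····█████··
···████████
··███░░░░██
··███░░░░██
··░░░@░░░██
··███░░░◊██
··███░░░░██
·····██░███
·····██░███
···········

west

···········
·····█████·
····███████
···███░░░░█
···███░░░░█
···░░@░░░░█
···███░░░◊█
···███░░░░█
······██░██
······██░██
···········

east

···········
····█████··
···████████
··███░░░░██
··███░░░░██
··░░░@░░░██
··███░░░◊██
··███░░░░██
·····██░███
·····██░███
···········


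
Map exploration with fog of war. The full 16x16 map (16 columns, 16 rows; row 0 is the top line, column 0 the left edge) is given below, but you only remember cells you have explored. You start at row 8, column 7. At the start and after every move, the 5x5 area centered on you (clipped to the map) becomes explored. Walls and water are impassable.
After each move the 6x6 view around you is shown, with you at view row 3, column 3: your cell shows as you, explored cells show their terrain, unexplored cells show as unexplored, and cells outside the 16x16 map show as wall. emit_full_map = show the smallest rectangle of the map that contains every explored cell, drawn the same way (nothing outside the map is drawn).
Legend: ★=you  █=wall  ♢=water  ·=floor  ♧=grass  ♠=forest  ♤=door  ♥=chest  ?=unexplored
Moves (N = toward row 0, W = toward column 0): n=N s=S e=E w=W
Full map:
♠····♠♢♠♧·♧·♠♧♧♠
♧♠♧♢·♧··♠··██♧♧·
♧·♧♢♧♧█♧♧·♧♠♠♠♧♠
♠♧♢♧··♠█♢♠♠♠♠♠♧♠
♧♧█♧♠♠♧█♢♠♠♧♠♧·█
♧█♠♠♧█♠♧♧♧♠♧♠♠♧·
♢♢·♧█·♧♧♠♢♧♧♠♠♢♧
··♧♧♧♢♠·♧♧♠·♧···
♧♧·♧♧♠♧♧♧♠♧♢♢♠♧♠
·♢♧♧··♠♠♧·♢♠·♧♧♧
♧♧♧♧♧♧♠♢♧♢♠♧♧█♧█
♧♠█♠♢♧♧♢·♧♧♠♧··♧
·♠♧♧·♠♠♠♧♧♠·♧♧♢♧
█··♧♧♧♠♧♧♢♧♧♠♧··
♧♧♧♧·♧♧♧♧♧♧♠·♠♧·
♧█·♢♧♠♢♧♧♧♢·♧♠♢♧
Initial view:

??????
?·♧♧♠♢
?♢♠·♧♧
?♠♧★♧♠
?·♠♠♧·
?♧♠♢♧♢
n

??????
?█♠♧♧♧
?·♧♧♠♢
?♢♠★♧♧
?♠♧♧♧♠
?·♠♠♧·

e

??????
█♠♧♧♧♠
·♧♧♠♢♧
♢♠·★♧♠
♠♧♧♧♠♧
·♠♠♧·♢

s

█♠♧♧♧♠
·♧♧♠♢♧
♢♠·♧♧♠
♠♧♧★♠♧
·♠♠♧·♢
♧♠♢♧♢♠

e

♠♧♧♧♠?
♧♧♠♢♧♧
♠·♧♧♠·
♧♧♧★♧♢
♠♠♧·♢♠
♠♢♧♢♠♧

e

♧♧♧♠??
♧♠♢♧♧♠
·♧♧♠·♧
♧♧♠★♢♢
♠♧·♢♠·
♢♧♢♠♧♧

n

??????
♧♧♧♠♧♠
♧♠♢♧♧♠
·♧♧★·♧
♧♧♠♧♢♢
♠♧·♢♠·

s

♧♧♧♠♧♠
♧♠♢♧♧♠
·♧♧♠·♧
♧♧♠★♢♢
♠♧·♢♠·
♢♧♢♠♧♧

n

??????
♧♧♧♠♧♠
♧♠♢♧♧♠
·♧♧★·♧
♧♧♠♧♢♢
♠♧·♢♠·

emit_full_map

█♠♧♧♧♠♧♠
·♧♧♠♢♧♧♠
♢♠·♧♧★·♧
♠♧♧♧♠♧♢♢
·♠♠♧·♢♠·
♧♠♢♧♢♠♧♧

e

??????
♧♧♠♧♠♠
♠♢♧♧♠♠
♧♧♠★♧·
♧♠♧♢♢♠
♧·♢♠·♧

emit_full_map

█♠♧♧♧♠♧♠♠
·♧♧♠♢♧♧♠♠
♢♠·♧♧♠★♧·
♠♧♧♧♠♧♢♢♠
·♠♠♧·♢♠·♧
♧♠♢♧♢♠♧♧?


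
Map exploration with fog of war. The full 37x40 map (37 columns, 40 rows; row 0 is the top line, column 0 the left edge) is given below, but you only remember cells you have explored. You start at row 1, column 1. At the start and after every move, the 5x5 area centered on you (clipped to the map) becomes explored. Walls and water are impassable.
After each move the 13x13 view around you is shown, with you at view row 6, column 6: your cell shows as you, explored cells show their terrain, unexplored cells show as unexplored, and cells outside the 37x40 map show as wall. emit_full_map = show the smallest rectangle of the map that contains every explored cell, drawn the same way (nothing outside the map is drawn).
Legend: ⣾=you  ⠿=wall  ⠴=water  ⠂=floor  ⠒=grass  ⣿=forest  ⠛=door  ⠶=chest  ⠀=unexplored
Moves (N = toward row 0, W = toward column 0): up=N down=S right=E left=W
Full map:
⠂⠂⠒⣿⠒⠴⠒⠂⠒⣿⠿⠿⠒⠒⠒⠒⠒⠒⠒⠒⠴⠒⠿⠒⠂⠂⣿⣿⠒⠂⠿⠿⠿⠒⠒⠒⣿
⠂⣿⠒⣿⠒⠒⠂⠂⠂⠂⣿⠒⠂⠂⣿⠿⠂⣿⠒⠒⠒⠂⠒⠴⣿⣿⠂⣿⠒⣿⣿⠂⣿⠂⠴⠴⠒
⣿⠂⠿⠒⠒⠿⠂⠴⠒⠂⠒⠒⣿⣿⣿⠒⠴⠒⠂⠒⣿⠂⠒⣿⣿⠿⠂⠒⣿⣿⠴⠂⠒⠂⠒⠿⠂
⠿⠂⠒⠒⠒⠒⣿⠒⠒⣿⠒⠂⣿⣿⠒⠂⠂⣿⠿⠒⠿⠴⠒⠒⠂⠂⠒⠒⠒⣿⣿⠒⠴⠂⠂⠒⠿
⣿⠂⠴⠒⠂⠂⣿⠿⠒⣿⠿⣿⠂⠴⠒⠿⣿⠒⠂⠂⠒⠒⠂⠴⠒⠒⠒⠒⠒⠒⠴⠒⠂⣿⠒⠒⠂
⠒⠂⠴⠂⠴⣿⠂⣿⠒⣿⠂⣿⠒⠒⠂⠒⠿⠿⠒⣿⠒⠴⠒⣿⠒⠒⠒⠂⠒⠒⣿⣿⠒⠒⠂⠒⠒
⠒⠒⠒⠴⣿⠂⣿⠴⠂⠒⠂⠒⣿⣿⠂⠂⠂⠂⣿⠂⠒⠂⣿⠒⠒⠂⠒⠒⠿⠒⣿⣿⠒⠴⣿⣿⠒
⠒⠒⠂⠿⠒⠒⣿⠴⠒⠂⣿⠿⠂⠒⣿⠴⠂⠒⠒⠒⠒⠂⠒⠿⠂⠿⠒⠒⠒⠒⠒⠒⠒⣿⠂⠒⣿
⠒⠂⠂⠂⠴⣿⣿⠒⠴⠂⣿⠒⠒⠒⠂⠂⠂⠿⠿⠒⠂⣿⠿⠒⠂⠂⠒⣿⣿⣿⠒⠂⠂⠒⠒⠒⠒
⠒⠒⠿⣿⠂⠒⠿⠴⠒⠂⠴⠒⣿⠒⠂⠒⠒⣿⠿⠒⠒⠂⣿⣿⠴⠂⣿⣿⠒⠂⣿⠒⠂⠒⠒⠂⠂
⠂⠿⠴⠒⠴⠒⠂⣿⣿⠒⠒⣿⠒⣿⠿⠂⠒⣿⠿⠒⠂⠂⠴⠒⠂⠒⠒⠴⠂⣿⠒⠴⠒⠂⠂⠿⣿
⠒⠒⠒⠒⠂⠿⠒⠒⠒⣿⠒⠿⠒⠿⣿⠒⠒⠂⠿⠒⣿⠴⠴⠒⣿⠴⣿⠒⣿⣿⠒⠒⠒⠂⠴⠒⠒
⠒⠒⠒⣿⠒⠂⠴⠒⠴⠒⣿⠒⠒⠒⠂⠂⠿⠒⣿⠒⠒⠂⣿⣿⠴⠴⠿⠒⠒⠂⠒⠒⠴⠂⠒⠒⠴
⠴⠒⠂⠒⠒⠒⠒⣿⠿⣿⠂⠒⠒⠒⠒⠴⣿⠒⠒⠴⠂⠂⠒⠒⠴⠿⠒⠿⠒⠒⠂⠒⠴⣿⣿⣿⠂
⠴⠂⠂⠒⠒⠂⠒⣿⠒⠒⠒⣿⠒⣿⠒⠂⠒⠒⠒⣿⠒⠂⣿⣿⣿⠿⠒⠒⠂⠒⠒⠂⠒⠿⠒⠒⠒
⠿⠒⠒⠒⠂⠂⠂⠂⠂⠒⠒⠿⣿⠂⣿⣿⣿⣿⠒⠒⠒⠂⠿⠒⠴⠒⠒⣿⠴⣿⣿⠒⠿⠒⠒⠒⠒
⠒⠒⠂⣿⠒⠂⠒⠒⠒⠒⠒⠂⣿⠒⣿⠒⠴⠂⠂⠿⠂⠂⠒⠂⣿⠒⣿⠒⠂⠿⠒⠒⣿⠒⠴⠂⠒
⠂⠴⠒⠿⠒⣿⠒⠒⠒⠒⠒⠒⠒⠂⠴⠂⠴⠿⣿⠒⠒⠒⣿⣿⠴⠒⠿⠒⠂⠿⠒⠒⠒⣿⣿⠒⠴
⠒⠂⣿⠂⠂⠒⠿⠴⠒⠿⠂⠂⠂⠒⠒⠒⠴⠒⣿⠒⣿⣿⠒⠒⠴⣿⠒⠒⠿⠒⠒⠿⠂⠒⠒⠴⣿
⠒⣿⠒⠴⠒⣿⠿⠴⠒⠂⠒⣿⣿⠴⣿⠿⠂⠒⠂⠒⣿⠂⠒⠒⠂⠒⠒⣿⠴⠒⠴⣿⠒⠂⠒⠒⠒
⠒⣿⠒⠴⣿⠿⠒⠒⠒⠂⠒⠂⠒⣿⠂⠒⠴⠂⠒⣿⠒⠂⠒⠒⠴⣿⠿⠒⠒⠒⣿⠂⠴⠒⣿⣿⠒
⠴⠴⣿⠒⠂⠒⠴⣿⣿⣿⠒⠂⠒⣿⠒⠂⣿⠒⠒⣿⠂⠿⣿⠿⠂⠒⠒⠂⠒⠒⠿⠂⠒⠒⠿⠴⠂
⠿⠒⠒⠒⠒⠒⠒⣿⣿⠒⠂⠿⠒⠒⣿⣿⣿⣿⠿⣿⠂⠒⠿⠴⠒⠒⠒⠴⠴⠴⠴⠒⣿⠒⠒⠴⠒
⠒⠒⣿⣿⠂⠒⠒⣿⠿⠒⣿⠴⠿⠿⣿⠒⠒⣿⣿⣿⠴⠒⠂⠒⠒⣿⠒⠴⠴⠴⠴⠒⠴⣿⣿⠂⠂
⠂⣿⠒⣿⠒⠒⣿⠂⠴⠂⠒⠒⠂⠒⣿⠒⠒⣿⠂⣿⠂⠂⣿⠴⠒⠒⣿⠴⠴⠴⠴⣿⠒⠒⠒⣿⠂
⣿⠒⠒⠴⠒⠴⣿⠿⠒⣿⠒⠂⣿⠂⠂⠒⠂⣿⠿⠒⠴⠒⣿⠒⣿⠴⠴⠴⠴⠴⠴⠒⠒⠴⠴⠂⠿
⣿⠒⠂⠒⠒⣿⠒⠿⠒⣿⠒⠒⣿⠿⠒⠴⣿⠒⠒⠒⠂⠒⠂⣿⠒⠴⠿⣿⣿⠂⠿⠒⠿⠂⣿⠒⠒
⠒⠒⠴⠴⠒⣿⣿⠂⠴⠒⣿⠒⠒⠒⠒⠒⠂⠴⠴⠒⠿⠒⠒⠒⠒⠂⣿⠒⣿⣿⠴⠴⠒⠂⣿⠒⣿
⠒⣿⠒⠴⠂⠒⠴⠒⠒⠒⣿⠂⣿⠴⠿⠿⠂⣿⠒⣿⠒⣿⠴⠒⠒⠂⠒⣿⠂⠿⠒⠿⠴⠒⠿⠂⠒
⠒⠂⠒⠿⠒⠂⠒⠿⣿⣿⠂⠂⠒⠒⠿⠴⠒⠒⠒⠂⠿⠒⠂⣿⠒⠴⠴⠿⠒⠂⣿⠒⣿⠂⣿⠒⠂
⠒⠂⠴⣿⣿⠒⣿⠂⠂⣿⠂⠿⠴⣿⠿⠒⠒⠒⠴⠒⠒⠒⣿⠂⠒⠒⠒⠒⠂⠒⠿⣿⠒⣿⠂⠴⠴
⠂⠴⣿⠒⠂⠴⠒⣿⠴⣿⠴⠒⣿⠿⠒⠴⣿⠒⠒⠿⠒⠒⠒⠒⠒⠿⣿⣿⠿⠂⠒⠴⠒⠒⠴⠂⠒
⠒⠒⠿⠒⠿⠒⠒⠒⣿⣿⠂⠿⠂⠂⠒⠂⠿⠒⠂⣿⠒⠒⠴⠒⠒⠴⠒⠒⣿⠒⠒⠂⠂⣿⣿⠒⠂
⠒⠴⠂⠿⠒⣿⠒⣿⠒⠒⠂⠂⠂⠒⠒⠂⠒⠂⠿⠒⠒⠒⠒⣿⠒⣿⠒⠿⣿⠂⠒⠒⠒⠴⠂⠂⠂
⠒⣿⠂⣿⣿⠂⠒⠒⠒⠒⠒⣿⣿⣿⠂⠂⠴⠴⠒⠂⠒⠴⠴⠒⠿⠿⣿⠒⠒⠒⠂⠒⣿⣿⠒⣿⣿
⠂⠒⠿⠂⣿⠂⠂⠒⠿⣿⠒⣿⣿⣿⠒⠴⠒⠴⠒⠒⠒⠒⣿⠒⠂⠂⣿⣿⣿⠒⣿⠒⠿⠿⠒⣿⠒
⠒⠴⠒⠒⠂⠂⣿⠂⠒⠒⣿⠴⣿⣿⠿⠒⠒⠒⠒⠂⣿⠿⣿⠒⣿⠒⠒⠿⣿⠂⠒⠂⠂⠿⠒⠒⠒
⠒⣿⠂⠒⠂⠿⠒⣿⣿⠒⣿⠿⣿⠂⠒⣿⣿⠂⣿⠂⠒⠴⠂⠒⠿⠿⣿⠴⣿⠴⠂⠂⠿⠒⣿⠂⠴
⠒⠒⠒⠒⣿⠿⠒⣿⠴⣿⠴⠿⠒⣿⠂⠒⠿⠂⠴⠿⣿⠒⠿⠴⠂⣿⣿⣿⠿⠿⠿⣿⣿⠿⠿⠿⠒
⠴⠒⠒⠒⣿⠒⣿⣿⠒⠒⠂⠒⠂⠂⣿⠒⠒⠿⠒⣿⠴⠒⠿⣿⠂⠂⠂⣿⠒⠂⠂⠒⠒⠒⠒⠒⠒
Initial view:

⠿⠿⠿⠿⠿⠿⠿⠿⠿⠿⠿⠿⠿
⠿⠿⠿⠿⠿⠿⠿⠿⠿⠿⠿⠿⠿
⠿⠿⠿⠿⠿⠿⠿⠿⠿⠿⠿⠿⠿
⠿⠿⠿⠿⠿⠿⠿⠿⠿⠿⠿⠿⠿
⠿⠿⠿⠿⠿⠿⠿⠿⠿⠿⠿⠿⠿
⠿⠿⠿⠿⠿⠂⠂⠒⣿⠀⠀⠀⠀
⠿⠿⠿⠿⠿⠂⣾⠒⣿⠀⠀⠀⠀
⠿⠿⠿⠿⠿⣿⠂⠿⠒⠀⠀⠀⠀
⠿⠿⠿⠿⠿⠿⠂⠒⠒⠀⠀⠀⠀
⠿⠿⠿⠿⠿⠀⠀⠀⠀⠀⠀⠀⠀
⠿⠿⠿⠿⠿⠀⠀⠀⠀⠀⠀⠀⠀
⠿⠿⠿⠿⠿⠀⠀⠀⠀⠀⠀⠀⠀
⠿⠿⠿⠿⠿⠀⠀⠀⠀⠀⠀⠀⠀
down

⠿⠿⠿⠿⠿⠿⠿⠿⠿⠿⠿⠿⠿
⠿⠿⠿⠿⠿⠿⠿⠿⠿⠿⠿⠿⠿
⠿⠿⠿⠿⠿⠿⠿⠿⠿⠿⠿⠿⠿
⠿⠿⠿⠿⠿⠿⠿⠿⠿⠿⠿⠿⠿
⠿⠿⠿⠿⠿⠂⠂⠒⣿⠀⠀⠀⠀
⠿⠿⠿⠿⠿⠂⣿⠒⣿⠀⠀⠀⠀
⠿⠿⠿⠿⠿⣿⣾⠿⠒⠀⠀⠀⠀
⠿⠿⠿⠿⠿⠿⠂⠒⠒⠀⠀⠀⠀
⠿⠿⠿⠿⠿⣿⠂⠴⠒⠀⠀⠀⠀
⠿⠿⠿⠿⠿⠀⠀⠀⠀⠀⠀⠀⠀
⠿⠿⠿⠿⠿⠀⠀⠀⠀⠀⠀⠀⠀
⠿⠿⠿⠿⠿⠀⠀⠀⠀⠀⠀⠀⠀
⠿⠿⠿⠿⠿⠀⠀⠀⠀⠀⠀⠀⠀

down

⠿⠿⠿⠿⠿⠿⠿⠿⠿⠿⠿⠿⠿
⠿⠿⠿⠿⠿⠿⠿⠿⠿⠿⠿⠿⠿
⠿⠿⠿⠿⠿⠿⠿⠿⠿⠿⠿⠿⠿
⠿⠿⠿⠿⠿⠂⠂⠒⣿⠀⠀⠀⠀
⠿⠿⠿⠿⠿⠂⣿⠒⣿⠀⠀⠀⠀
⠿⠿⠿⠿⠿⣿⠂⠿⠒⠀⠀⠀⠀
⠿⠿⠿⠿⠿⠿⣾⠒⠒⠀⠀⠀⠀
⠿⠿⠿⠿⠿⣿⠂⠴⠒⠀⠀⠀⠀
⠿⠿⠿⠿⠿⠒⠂⠴⠂⠀⠀⠀⠀
⠿⠿⠿⠿⠿⠀⠀⠀⠀⠀⠀⠀⠀
⠿⠿⠿⠿⠿⠀⠀⠀⠀⠀⠀⠀⠀
⠿⠿⠿⠿⠿⠀⠀⠀⠀⠀⠀⠀⠀
⠿⠿⠿⠿⠿⠀⠀⠀⠀⠀⠀⠀⠀

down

⠿⠿⠿⠿⠿⠿⠿⠿⠿⠿⠿⠿⠿
⠿⠿⠿⠿⠿⠿⠿⠿⠿⠿⠿⠿⠿
⠿⠿⠿⠿⠿⠂⠂⠒⣿⠀⠀⠀⠀
⠿⠿⠿⠿⠿⠂⣿⠒⣿⠀⠀⠀⠀
⠿⠿⠿⠿⠿⣿⠂⠿⠒⠀⠀⠀⠀
⠿⠿⠿⠿⠿⠿⠂⠒⠒⠀⠀⠀⠀
⠿⠿⠿⠿⠿⣿⣾⠴⠒⠀⠀⠀⠀
⠿⠿⠿⠿⠿⠒⠂⠴⠂⠀⠀⠀⠀
⠿⠿⠿⠿⠿⠒⠒⠒⠴⠀⠀⠀⠀
⠿⠿⠿⠿⠿⠀⠀⠀⠀⠀⠀⠀⠀
⠿⠿⠿⠿⠿⠀⠀⠀⠀⠀⠀⠀⠀
⠿⠿⠿⠿⠿⠀⠀⠀⠀⠀⠀⠀⠀
⠿⠿⠿⠿⠿⠀⠀⠀⠀⠀⠀⠀⠀

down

⠿⠿⠿⠿⠿⠿⠿⠿⠿⠿⠿⠿⠿
⠿⠿⠿⠿⠿⠂⠂⠒⣿⠀⠀⠀⠀
⠿⠿⠿⠿⠿⠂⣿⠒⣿⠀⠀⠀⠀
⠿⠿⠿⠿⠿⣿⠂⠿⠒⠀⠀⠀⠀
⠿⠿⠿⠿⠿⠿⠂⠒⠒⠀⠀⠀⠀
⠿⠿⠿⠿⠿⣿⠂⠴⠒⠀⠀⠀⠀
⠿⠿⠿⠿⠿⠒⣾⠴⠂⠀⠀⠀⠀
⠿⠿⠿⠿⠿⠒⠒⠒⠴⠀⠀⠀⠀
⠿⠿⠿⠿⠿⠒⠒⠂⠿⠀⠀⠀⠀
⠿⠿⠿⠿⠿⠀⠀⠀⠀⠀⠀⠀⠀
⠿⠿⠿⠿⠿⠀⠀⠀⠀⠀⠀⠀⠀
⠿⠿⠿⠿⠿⠀⠀⠀⠀⠀⠀⠀⠀
⠿⠿⠿⠿⠿⠀⠀⠀⠀⠀⠀⠀⠀

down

⠿⠿⠿⠿⠿⠂⠂⠒⣿⠀⠀⠀⠀
⠿⠿⠿⠿⠿⠂⣿⠒⣿⠀⠀⠀⠀
⠿⠿⠿⠿⠿⣿⠂⠿⠒⠀⠀⠀⠀
⠿⠿⠿⠿⠿⠿⠂⠒⠒⠀⠀⠀⠀
⠿⠿⠿⠿⠿⣿⠂⠴⠒⠀⠀⠀⠀
⠿⠿⠿⠿⠿⠒⠂⠴⠂⠀⠀⠀⠀
⠿⠿⠿⠿⠿⠒⣾⠒⠴⠀⠀⠀⠀
⠿⠿⠿⠿⠿⠒⠒⠂⠿⠀⠀⠀⠀
⠿⠿⠿⠿⠿⠒⠂⠂⠂⠀⠀⠀⠀
⠿⠿⠿⠿⠿⠀⠀⠀⠀⠀⠀⠀⠀
⠿⠿⠿⠿⠿⠀⠀⠀⠀⠀⠀⠀⠀
⠿⠿⠿⠿⠿⠀⠀⠀⠀⠀⠀⠀⠀
⠿⠿⠿⠿⠿⠀⠀⠀⠀⠀⠀⠀⠀

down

⠿⠿⠿⠿⠿⠂⣿⠒⣿⠀⠀⠀⠀
⠿⠿⠿⠿⠿⣿⠂⠿⠒⠀⠀⠀⠀
⠿⠿⠿⠿⠿⠿⠂⠒⠒⠀⠀⠀⠀
⠿⠿⠿⠿⠿⣿⠂⠴⠒⠀⠀⠀⠀
⠿⠿⠿⠿⠿⠒⠂⠴⠂⠀⠀⠀⠀
⠿⠿⠿⠿⠿⠒⠒⠒⠴⠀⠀⠀⠀
⠿⠿⠿⠿⠿⠒⣾⠂⠿⠀⠀⠀⠀
⠿⠿⠿⠿⠿⠒⠂⠂⠂⠀⠀⠀⠀
⠿⠿⠿⠿⠿⠒⠒⠿⣿⠀⠀⠀⠀
⠿⠿⠿⠿⠿⠀⠀⠀⠀⠀⠀⠀⠀
⠿⠿⠿⠿⠿⠀⠀⠀⠀⠀⠀⠀⠀
⠿⠿⠿⠿⠿⠀⠀⠀⠀⠀⠀⠀⠀
⠿⠿⠿⠿⠿⠀⠀⠀⠀⠀⠀⠀⠀

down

⠿⠿⠿⠿⠿⣿⠂⠿⠒⠀⠀⠀⠀
⠿⠿⠿⠿⠿⠿⠂⠒⠒⠀⠀⠀⠀
⠿⠿⠿⠿⠿⣿⠂⠴⠒⠀⠀⠀⠀
⠿⠿⠿⠿⠿⠒⠂⠴⠂⠀⠀⠀⠀
⠿⠿⠿⠿⠿⠒⠒⠒⠴⠀⠀⠀⠀
⠿⠿⠿⠿⠿⠒⠒⠂⠿⠀⠀⠀⠀
⠿⠿⠿⠿⠿⠒⣾⠂⠂⠀⠀⠀⠀
⠿⠿⠿⠿⠿⠒⠒⠿⣿⠀⠀⠀⠀
⠿⠿⠿⠿⠿⠂⠿⠴⠒⠀⠀⠀⠀
⠿⠿⠿⠿⠿⠀⠀⠀⠀⠀⠀⠀⠀
⠿⠿⠿⠿⠿⠀⠀⠀⠀⠀⠀⠀⠀
⠿⠿⠿⠿⠿⠀⠀⠀⠀⠀⠀⠀⠀
⠿⠿⠿⠿⠿⠀⠀⠀⠀⠀⠀⠀⠀

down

⠿⠿⠿⠿⠿⠿⠂⠒⠒⠀⠀⠀⠀
⠿⠿⠿⠿⠿⣿⠂⠴⠒⠀⠀⠀⠀
⠿⠿⠿⠿⠿⠒⠂⠴⠂⠀⠀⠀⠀
⠿⠿⠿⠿⠿⠒⠒⠒⠴⠀⠀⠀⠀
⠿⠿⠿⠿⠿⠒⠒⠂⠿⠀⠀⠀⠀
⠿⠿⠿⠿⠿⠒⠂⠂⠂⠀⠀⠀⠀
⠿⠿⠿⠿⠿⠒⣾⠿⣿⠀⠀⠀⠀
⠿⠿⠿⠿⠿⠂⠿⠴⠒⠀⠀⠀⠀
⠿⠿⠿⠿⠿⠒⠒⠒⠒⠀⠀⠀⠀
⠿⠿⠿⠿⠿⠀⠀⠀⠀⠀⠀⠀⠀
⠿⠿⠿⠿⠿⠀⠀⠀⠀⠀⠀⠀⠀
⠿⠿⠿⠿⠿⠀⠀⠀⠀⠀⠀⠀⠀
⠿⠿⠿⠿⠿⠀⠀⠀⠀⠀⠀⠀⠀

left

⠿⠿⠿⠿⠿⠿⠿⠂⠒⠒⠀⠀⠀
⠿⠿⠿⠿⠿⠿⣿⠂⠴⠒⠀⠀⠀
⠿⠿⠿⠿⠿⠿⠒⠂⠴⠂⠀⠀⠀
⠿⠿⠿⠿⠿⠿⠒⠒⠒⠴⠀⠀⠀
⠿⠿⠿⠿⠿⠿⠒⠒⠂⠿⠀⠀⠀
⠿⠿⠿⠿⠿⠿⠒⠂⠂⠂⠀⠀⠀
⠿⠿⠿⠿⠿⠿⣾⠒⠿⣿⠀⠀⠀
⠿⠿⠿⠿⠿⠿⠂⠿⠴⠒⠀⠀⠀
⠿⠿⠿⠿⠿⠿⠒⠒⠒⠒⠀⠀⠀
⠿⠿⠿⠿⠿⠿⠀⠀⠀⠀⠀⠀⠀
⠿⠿⠿⠿⠿⠿⠀⠀⠀⠀⠀⠀⠀
⠿⠿⠿⠿⠿⠿⠀⠀⠀⠀⠀⠀⠀
⠿⠿⠿⠿⠿⠿⠀⠀⠀⠀⠀⠀⠀

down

⠿⠿⠿⠿⠿⠿⣿⠂⠴⠒⠀⠀⠀
⠿⠿⠿⠿⠿⠿⠒⠂⠴⠂⠀⠀⠀
⠿⠿⠿⠿⠿⠿⠒⠒⠒⠴⠀⠀⠀
⠿⠿⠿⠿⠿⠿⠒⠒⠂⠿⠀⠀⠀
⠿⠿⠿⠿⠿⠿⠒⠂⠂⠂⠀⠀⠀
⠿⠿⠿⠿⠿⠿⠒⠒⠿⣿⠀⠀⠀
⠿⠿⠿⠿⠿⠿⣾⠿⠴⠒⠀⠀⠀
⠿⠿⠿⠿⠿⠿⠒⠒⠒⠒⠀⠀⠀
⠿⠿⠿⠿⠿⠿⠒⠒⠒⠀⠀⠀⠀
⠿⠿⠿⠿⠿⠿⠀⠀⠀⠀⠀⠀⠀
⠿⠿⠿⠿⠿⠿⠀⠀⠀⠀⠀⠀⠀
⠿⠿⠿⠿⠿⠿⠀⠀⠀⠀⠀⠀⠀
⠿⠿⠿⠿⠿⠿⠀⠀⠀⠀⠀⠀⠀

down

⠿⠿⠿⠿⠿⠿⠒⠂⠴⠂⠀⠀⠀
⠿⠿⠿⠿⠿⠿⠒⠒⠒⠴⠀⠀⠀
⠿⠿⠿⠿⠿⠿⠒⠒⠂⠿⠀⠀⠀
⠿⠿⠿⠿⠿⠿⠒⠂⠂⠂⠀⠀⠀
⠿⠿⠿⠿⠿⠿⠒⠒⠿⣿⠀⠀⠀
⠿⠿⠿⠿⠿⠿⠂⠿⠴⠒⠀⠀⠀
⠿⠿⠿⠿⠿⠿⣾⠒⠒⠒⠀⠀⠀
⠿⠿⠿⠿⠿⠿⠒⠒⠒⠀⠀⠀⠀
⠿⠿⠿⠿⠿⠿⠴⠒⠂⠀⠀⠀⠀
⠿⠿⠿⠿⠿⠿⠀⠀⠀⠀⠀⠀⠀
⠿⠿⠿⠿⠿⠿⠀⠀⠀⠀⠀⠀⠀
⠿⠿⠿⠿⠿⠿⠀⠀⠀⠀⠀⠀⠀
⠿⠿⠿⠿⠿⠿⠀⠀⠀⠀⠀⠀⠀

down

⠿⠿⠿⠿⠿⠿⠒⠒⠒⠴⠀⠀⠀
⠿⠿⠿⠿⠿⠿⠒⠒⠂⠿⠀⠀⠀
⠿⠿⠿⠿⠿⠿⠒⠂⠂⠂⠀⠀⠀
⠿⠿⠿⠿⠿⠿⠒⠒⠿⣿⠀⠀⠀
⠿⠿⠿⠿⠿⠿⠂⠿⠴⠒⠀⠀⠀
⠿⠿⠿⠿⠿⠿⠒⠒⠒⠒⠀⠀⠀
⠿⠿⠿⠿⠿⠿⣾⠒⠒⠀⠀⠀⠀
⠿⠿⠿⠿⠿⠿⠴⠒⠂⠀⠀⠀⠀
⠿⠿⠿⠿⠿⠿⠴⠂⠂⠀⠀⠀⠀
⠿⠿⠿⠿⠿⠿⠀⠀⠀⠀⠀⠀⠀
⠿⠿⠿⠿⠿⠿⠀⠀⠀⠀⠀⠀⠀
⠿⠿⠿⠿⠿⠿⠀⠀⠀⠀⠀⠀⠀
⠿⠿⠿⠿⠿⠿⠀⠀⠀⠀⠀⠀⠀

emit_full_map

⠂⠂⠒⣿
⠂⣿⠒⣿
⣿⠂⠿⠒
⠿⠂⠒⠒
⣿⠂⠴⠒
⠒⠂⠴⠂
⠒⠒⠒⠴
⠒⠒⠂⠿
⠒⠂⠂⠂
⠒⠒⠿⣿
⠂⠿⠴⠒
⠒⠒⠒⠒
⣾⠒⠒⠀
⠴⠒⠂⠀
⠴⠂⠂⠀

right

⠿⠿⠿⠿⠿⠒⠒⠒⠴⠀⠀⠀⠀
⠿⠿⠿⠿⠿⠒⠒⠂⠿⠀⠀⠀⠀
⠿⠿⠿⠿⠿⠒⠂⠂⠂⠀⠀⠀⠀
⠿⠿⠿⠿⠿⠒⠒⠿⣿⠀⠀⠀⠀
⠿⠿⠿⠿⠿⠂⠿⠴⠒⠀⠀⠀⠀
⠿⠿⠿⠿⠿⠒⠒⠒⠒⠀⠀⠀⠀
⠿⠿⠿⠿⠿⠒⣾⠒⣿⠀⠀⠀⠀
⠿⠿⠿⠿⠿⠴⠒⠂⠒⠀⠀⠀⠀
⠿⠿⠿⠿⠿⠴⠂⠂⠒⠀⠀⠀⠀
⠿⠿⠿⠿⠿⠀⠀⠀⠀⠀⠀⠀⠀
⠿⠿⠿⠿⠿⠀⠀⠀⠀⠀⠀⠀⠀
⠿⠿⠿⠿⠿⠀⠀⠀⠀⠀⠀⠀⠀
⠿⠿⠿⠿⠿⠀⠀⠀⠀⠀⠀⠀⠀

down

⠿⠿⠿⠿⠿⠒⠒⠂⠿⠀⠀⠀⠀
⠿⠿⠿⠿⠿⠒⠂⠂⠂⠀⠀⠀⠀
⠿⠿⠿⠿⠿⠒⠒⠿⣿⠀⠀⠀⠀
⠿⠿⠿⠿⠿⠂⠿⠴⠒⠀⠀⠀⠀
⠿⠿⠿⠿⠿⠒⠒⠒⠒⠀⠀⠀⠀
⠿⠿⠿⠿⠿⠒⠒⠒⣿⠀⠀⠀⠀
⠿⠿⠿⠿⠿⠴⣾⠂⠒⠀⠀⠀⠀
⠿⠿⠿⠿⠿⠴⠂⠂⠒⠀⠀⠀⠀
⠿⠿⠿⠿⠿⠿⠒⠒⠒⠀⠀⠀⠀
⠿⠿⠿⠿⠿⠀⠀⠀⠀⠀⠀⠀⠀
⠿⠿⠿⠿⠿⠀⠀⠀⠀⠀⠀⠀⠀
⠿⠿⠿⠿⠿⠀⠀⠀⠀⠀⠀⠀⠀
⠿⠿⠿⠿⠿⠀⠀⠀⠀⠀⠀⠀⠀

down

⠿⠿⠿⠿⠿⠒⠂⠂⠂⠀⠀⠀⠀
⠿⠿⠿⠿⠿⠒⠒⠿⣿⠀⠀⠀⠀
⠿⠿⠿⠿⠿⠂⠿⠴⠒⠀⠀⠀⠀
⠿⠿⠿⠿⠿⠒⠒⠒⠒⠀⠀⠀⠀
⠿⠿⠿⠿⠿⠒⠒⠒⣿⠀⠀⠀⠀
⠿⠿⠿⠿⠿⠴⠒⠂⠒⠀⠀⠀⠀
⠿⠿⠿⠿⠿⠴⣾⠂⠒⠀⠀⠀⠀
⠿⠿⠿⠿⠿⠿⠒⠒⠒⠀⠀⠀⠀
⠿⠿⠿⠿⠿⠒⠒⠂⣿⠀⠀⠀⠀
⠿⠿⠿⠿⠿⠀⠀⠀⠀⠀⠀⠀⠀
⠿⠿⠿⠿⠿⠀⠀⠀⠀⠀⠀⠀⠀
⠿⠿⠿⠿⠿⠀⠀⠀⠀⠀⠀⠀⠀
⠿⠿⠿⠿⠿⠀⠀⠀⠀⠀⠀⠀⠀

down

⠿⠿⠿⠿⠿⠒⠒⠿⣿⠀⠀⠀⠀
⠿⠿⠿⠿⠿⠂⠿⠴⠒⠀⠀⠀⠀
⠿⠿⠿⠿⠿⠒⠒⠒⠒⠀⠀⠀⠀
⠿⠿⠿⠿⠿⠒⠒⠒⣿⠀⠀⠀⠀
⠿⠿⠿⠿⠿⠴⠒⠂⠒⠀⠀⠀⠀
⠿⠿⠿⠿⠿⠴⠂⠂⠒⠀⠀⠀⠀
⠿⠿⠿⠿⠿⠿⣾⠒⠒⠀⠀⠀⠀
⠿⠿⠿⠿⠿⠒⠒⠂⣿⠀⠀⠀⠀
⠿⠿⠿⠿⠿⠂⠴⠒⠿⠀⠀⠀⠀
⠿⠿⠿⠿⠿⠀⠀⠀⠀⠀⠀⠀⠀
⠿⠿⠿⠿⠿⠀⠀⠀⠀⠀⠀⠀⠀
⠿⠿⠿⠿⠿⠀⠀⠀⠀⠀⠀⠀⠀
⠿⠿⠿⠿⠿⠀⠀⠀⠀⠀⠀⠀⠀

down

⠿⠿⠿⠿⠿⠂⠿⠴⠒⠀⠀⠀⠀
⠿⠿⠿⠿⠿⠒⠒⠒⠒⠀⠀⠀⠀
⠿⠿⠿⠿⠿⠒⠒⠒⣿⠀⠀⠀⠀
⠿⠿⠿⠿⠿⠴⠒⠂⠒⠀⠀⠀⠀
⠿⠿⠿⠿⠿⠴⠂⠂⠒⠀⠀⠀⠀
⠿⠿⠿⠿⠿⠿⠒⠒⠒⠀⠀⠀⠀
⠿⠿⠿⠿⠿⠒⣾⠂⣿⠀⠀⠀⠀
⠿⠿⠿⠿⠿⠂⠴⠒⠿⠀⠀⠀⠀
⠿⠿⠿⠿⠿⠒⠂⣿⠂⠀⠀⠀⠀
⠿⠿⠿⠿⠿⠀⠀⠀⠀⠀⠀⠀⠀
⠿⠿⠿⠿⠿⠀⠀⠀⠀⠀⠀⠀⠀
⠿⠿⠿⠿⠿⠀⠀⠀⠀⠀⠀⠀⠀
⠿⠿⠿⠿⠿⠀⠀⠀⠀⠀⠀⠀⠀

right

⠿⠿⠿⠿⠂⠿⠴⠒⠀⠀⠀⠀⠀
⠿⠿⠿⠿⠒⠒⠒⠒⠀⠀⠀⠀⠀
⠿⠿⠿⠿⠒⠒⠒⣿⠀⠀⠀⠀⠀
⠿⠿⠿⠿⠴⠒⠂⠒⠀⠀⠀⠀⠀
⠿⠿⠿⠿⠴⠂⠂⠒⠒⠀⠀⠀⠀
⠿⠿⠿⠿⠿⠒⠒⠒⠂⠀⠀⠀⠀
⠿⠿⠿⠿⠒⠒⣾⣿⠒⠀⠀⠀⠀
⠿⠿⠿⠿⠂⠴⠒⠿⠒⠀⠀⠀⠀
⠿⠿⠿⠿⠒⠂⣿⠂⠂⠀⠀⠀⠀
⠿⠿⠿⠿⠀⠀⠀⠀⠀⠀⠀⠀⠀
⠿⠿⠿⠿⠀⠀⠀⠀⠀⠀⠀⠀⠀
⠿⠿⠿⠿⠀⠀⠀⠀⠀⠀⠀⠀⠀
⠿⠿⠿⠿⠀⠀⠀⠀⠀⠀⠀⠀⠀

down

⠿⠿⠿⠿⠒⠒⠒⠒⠀⠀⠀⠀⠀
⠿⠿⠿⠿⠒⠒⠒⣿⠀⠀⠀⠀⠀
⠿⠿⠿⠿⠴⠒⠂⠒⠀⠀⠀⠀⠀
⠿⠿⠿⠿⠴⠂⠂⠒⠒⠀⠀⠀⠀
⠿⠿⠿⠿⠿⠒⠒⠒⠂⠀⠀⠀⠀
⠿⠿⠿⠿⠒⠒⠂⣿⠒⠀⠀⠀⠀
⠿⠿⠿⠿⠂⠴⣾⠿⠒⠀⠀⠀⠀
⠿⠿⠿⠿⠒⠂⣿⠂⠂⠀⠀⠀⠀
⠿⠿⠿⠿⠒⣿⠒⠴⠒⠀⠀⠀⠀
⠿⠿⠿⠿⠀⠀⠀⠀⠀⠀⠀⠀⠀
⠿⠿⠿⠿⠀⠀⠀⠀⠀⠀⠀⠀⠀
⠿⠿⠿⠿⠀⠀⠀⠀⠀⠀⠀⠀⠀
⠿⠿⠿⠿⠀⠀⠀⠀⠀⠀⠀⠀⠀

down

⠿⠿⠿⠿⠒⠒⠒⣿⠀⠀⠀⠀⠀
⠿⠿⠿⠿⠴⠒⠂⠒⠀⠀⠀⠀⠀
⠿⠿⠿⠿⠴⠂⠂⠒⠒⠀⠀⠀⠀
⠿⠿⠿⠿⠿⠒⠒⠒⠂⠀⠀⠀⠀
⠿⠿⠿⠿⠒⠒⠂⣿⠒⠀⠀⠀⠀
⠿⠿⠿⠿⠂⠴⠒⠿⠒⠀⠀⠀⠀
⠿⠿⠿⠿⠒⠂⣾⠂⠂⠀⠀⠀⠀
⠿⠿⠿⠿⠒⣿⠒⠴⠒⠀⠀⠀⠀
⠿⠿⠿⠿⠒⣿⠒⠴⣿⠀⠀⠀⠀
⠿⠿⠿⠿⠀⠀⠀⠀⠀⠀⠀⠀⠀
⠿⠿⠿⠿⠀⠀⠀⠀⠀⠀⠀⠀⠀
⠿⠿⠿⠿⠀⠀⠀⠀⠀⠀⠀⠀⠀
⠿⠿⠿⠿⠀⠀⠀⠀⠀⠀⠀⠀⠀

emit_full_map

⠂⠂⠒⣿⠀
⠂⣿⠒⣿⠀
⣿⠂⠿⠒⠀
⠿⠂⠒⠒⠀
⣿⠂⠴⠒⠀
⠒⠂⠴⠂⠀
⠒⠒⠒⠴⠀
⠒⠒⠂⠿⠀
⠒⠂⠂⠂⠀
⠒⠒⠿⣿⠀
⠂⠿⠴⠒⠀
⠒⠒⠒⠒⠀
⠒⠒⠒⣿⠀
⠴⠒⠂⠒⠀
⠴⠂⠂⠒⠒
⠿⠒⠒⠒⠂
⠒⠒⠂⣿⠒
⠂⠴⠒⠿⠒
⠒⠂⣾⠂⠂
⠒⣿⠒⠴⠒
⠒⣿⠒⠴⣿


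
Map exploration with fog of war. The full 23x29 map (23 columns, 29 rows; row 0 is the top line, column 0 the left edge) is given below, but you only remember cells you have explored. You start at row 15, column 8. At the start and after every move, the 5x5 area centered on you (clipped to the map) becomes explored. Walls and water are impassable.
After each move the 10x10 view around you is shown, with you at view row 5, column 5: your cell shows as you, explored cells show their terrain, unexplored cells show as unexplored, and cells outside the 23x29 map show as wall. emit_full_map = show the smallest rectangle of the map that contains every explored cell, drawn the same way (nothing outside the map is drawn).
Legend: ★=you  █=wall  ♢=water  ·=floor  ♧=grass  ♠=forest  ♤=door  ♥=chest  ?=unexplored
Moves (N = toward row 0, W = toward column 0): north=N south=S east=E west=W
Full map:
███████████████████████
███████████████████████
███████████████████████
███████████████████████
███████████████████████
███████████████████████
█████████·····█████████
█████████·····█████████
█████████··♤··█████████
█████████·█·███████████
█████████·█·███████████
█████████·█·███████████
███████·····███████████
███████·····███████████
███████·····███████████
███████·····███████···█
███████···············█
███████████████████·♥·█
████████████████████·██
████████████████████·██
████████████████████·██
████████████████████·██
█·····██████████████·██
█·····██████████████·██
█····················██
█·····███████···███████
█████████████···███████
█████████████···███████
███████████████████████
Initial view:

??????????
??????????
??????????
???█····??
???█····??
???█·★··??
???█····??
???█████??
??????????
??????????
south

??????????
??????????
???█····??
???█····??
???█····??
???█·★··??
???█████??
???█████??
??????????
??????????

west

??????????
??????????
????█····?
???██····?
???██····?
???██★···?
???██████?
???██████?
??????????
??????????

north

??????????
??????????
??????????
???██····?
???██····?
???██★···?
???██····?
???██████?
???██████?
??????????

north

??????????
??????????
??????????
???██···??
???██····?
???██★···?
???██····?
???██····?
???██████?
???██████?

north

??????????
??????????
??????????
???████·??
???██···??
???██★···?
???██····?
???██····?
???██····?
???██████?

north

??????????
??????????
??????????
???████·??
???████·??
???██★··??
???██····?
???██····?
???██····?
???██····?

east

??????????
??????????
??????????
??████·█??
??████·█??
??██·★··??
??██····??
??██····??
??██····??
??██····??

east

??????????
??????????
??????????
?████·█·??
?████·█·??
?██··★··??
?██·····??
?██·····??
?██····???
?██····???

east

??????????
??????????
??????????
████·█·█??
████·█·█??
██···★·█??
██·····█??
██·····█??
██····????
██····????

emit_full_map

████·█·█
████·█·█
██···★·█
██·····█
██·····█
██····??
██····??
██████??
██████??

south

??????????
??????????
████·█·█??
████·█·█??
██·····█??
██···★·█??
██·····█??
██·····█??
██····????
██████????

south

??????????
████·█·█??
████·█·█??
██·····█??
██·····█??
██···★·█??
██·····█??
██······??
██████????
██████????

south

████·█·█??
████·█·█??
██·····█??
██·····█??
██·····█??
██···★·█??
██······??
████████??
██████????
??????????

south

████·█·█??
██·····█??
██·····█??
██·····█??
██·····█??
██···★··??
████████??
████████??
??????????
??????????

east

███·█·█???
█·····█???
█·····█???
█·····██??
█·····██??
█····★··??
████████??
████████??
??????????
??????????

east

██·█·█????
·····█????
·····█????
·····███??
·····███??
·····★··??
████████??
████████??
??????????
??????????

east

█·█·█?????
····█?????
····█?????
····████??
····████??
·····★··??
████████??
████████??
??????????
??????????

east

·█·█??????
···█??????
···█??????
···█████??
···█████??
·····★··??
████████??
████████??
??????????
??????????

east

█·█???????
··█???????
··█???????
··██████??
··██████??
·····★··??
████████??
████████??
??????????
??????????

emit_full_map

████·█·█?????
████·█·█?????
██·····█?????
██·····█?????
██·····██████
██·····██████
██········★··
█████████████
█████████████

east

·█????????
·█????????
·█????????
·███████??
·███████??
·····★··??
████████??
████████??
??????????
??????????

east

█?????????
█?????????
█?????????
████████??
███████·??
·····★··??
███████·??
████████??
??????????
??????????

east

??????????
??????????
??????????
████████??
██████··??
·····★··??
██████·♥??
███████·??
??????????
??????????

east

?????????█
?????????█
?????????█
████████?█
█████···?█
·····★··?█
█████·♥·?█
██████·█?█
?????????█
?????????█

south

?????????█
?????????█
████████?█
█████···?█
········?█
█████★♥·?█
██████·█?█
???███·█?█
?????????█
?????????█

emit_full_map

████·█·█?????????
████·█·█?????????
██·····█?????????
██·····█?????????
██·····██████████
██·····███████···
██···············
██████████████★♥·
███████████████·█
????????????███·█
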